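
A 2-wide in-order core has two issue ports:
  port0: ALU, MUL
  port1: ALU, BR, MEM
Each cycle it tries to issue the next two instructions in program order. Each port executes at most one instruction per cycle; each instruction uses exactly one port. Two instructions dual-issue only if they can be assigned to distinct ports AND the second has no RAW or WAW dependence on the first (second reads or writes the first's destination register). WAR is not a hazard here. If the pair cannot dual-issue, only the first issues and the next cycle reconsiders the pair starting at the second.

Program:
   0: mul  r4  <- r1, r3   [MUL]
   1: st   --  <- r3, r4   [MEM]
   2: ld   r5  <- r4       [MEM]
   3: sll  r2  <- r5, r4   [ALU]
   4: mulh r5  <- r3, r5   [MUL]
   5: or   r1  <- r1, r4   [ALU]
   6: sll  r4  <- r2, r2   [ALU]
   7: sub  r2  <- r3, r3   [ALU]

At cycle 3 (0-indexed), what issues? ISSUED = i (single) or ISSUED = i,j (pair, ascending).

ISSUED = 3,4

[0] i0  mul  -- RAW r4
[1] i1  st  -- no-port MEM/MEM
[2] i2  ld  -- RAW r5
[3] i3+i4  sll mulh  -- dual
[4] i5+i6  or sll  -- dual
[5] i7  sub  -- tail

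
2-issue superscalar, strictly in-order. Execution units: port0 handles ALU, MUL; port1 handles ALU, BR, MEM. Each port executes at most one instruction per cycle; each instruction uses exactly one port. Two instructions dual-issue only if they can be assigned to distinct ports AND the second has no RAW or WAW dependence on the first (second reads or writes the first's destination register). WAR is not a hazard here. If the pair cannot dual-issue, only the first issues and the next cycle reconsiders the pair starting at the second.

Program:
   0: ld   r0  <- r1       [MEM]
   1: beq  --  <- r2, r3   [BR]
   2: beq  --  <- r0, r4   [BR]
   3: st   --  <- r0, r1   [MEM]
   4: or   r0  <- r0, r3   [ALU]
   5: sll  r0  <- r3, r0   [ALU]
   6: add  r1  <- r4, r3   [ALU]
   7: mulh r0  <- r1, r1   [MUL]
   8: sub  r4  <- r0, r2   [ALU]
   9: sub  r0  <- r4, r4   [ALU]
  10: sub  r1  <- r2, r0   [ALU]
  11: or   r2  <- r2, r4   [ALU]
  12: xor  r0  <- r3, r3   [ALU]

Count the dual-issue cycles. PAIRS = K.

PAIRS = 3

#0 head=0: ld.MEM i0 no-port MEM/BR
#1 head=1: beq.BR i1 no-port BR/BR
#2 head=2: beq.BR i2 no-port BR/MEM
#3 head=3: st.MEM;or.ALU i3+i4 2-wide
#4 head=5: sll.ALU;add.ALU i5+i6 2-wide
#5 head=7: mulh.MUL i7 RAW r0
#6 head=8: sub.ALU i8 RAW r4
#7 head=9: sub.ALU i9 RAW r0
#8 head=10: sub.ALU;or.ALU i10+i11 2-wide
#9 head=12: xor.ALU i12 tail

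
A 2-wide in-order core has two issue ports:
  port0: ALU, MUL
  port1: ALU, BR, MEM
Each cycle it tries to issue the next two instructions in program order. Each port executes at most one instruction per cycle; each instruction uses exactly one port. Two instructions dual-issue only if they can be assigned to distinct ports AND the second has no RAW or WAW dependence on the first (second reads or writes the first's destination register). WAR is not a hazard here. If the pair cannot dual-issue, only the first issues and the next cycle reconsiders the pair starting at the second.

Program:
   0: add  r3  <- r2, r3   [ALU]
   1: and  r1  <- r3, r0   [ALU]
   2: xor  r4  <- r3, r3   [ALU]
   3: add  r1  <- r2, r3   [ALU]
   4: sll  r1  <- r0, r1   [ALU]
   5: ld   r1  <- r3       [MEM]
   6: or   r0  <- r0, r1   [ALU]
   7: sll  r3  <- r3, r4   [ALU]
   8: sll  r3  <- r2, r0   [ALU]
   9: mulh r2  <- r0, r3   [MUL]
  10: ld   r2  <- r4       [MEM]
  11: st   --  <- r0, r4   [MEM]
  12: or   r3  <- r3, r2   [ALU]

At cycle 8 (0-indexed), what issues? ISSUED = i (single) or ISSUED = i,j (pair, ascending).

0. add.ALU @i0  | RAW r3
1. and.ALU+xor.ALU @i1+i2  | dual
2. add.ALU @i3  | RAW+WAW r1
3. sll.ALU @i4  | WAW r1
4. ld.MEM @i5  | RAW r1
5. or.ALU+sll.ALU @i6+i7  | dual
6. sll.ALU @i8  | RAW r3
7. mulh.MUL @i9  | WAW r2
8. ld.MEM @i10  | no-port MEM/MEM
9. st.MEM+or.ALU @i11+i12  | dual

ISSUED = 10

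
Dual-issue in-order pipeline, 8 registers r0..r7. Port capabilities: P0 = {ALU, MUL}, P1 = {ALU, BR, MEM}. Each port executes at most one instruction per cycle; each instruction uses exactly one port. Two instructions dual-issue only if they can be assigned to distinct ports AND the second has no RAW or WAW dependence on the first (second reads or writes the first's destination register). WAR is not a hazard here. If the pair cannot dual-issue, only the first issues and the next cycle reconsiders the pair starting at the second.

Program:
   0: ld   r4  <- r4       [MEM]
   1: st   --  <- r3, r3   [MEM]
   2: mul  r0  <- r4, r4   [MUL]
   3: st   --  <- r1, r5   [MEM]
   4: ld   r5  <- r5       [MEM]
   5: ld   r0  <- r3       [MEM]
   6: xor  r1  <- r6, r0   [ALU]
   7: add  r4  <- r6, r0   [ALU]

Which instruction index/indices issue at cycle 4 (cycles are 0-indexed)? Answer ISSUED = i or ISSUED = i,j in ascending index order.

0. ld @i0  | no-port MEM/MEM
1. st/mul @i1,i2  | pair
2. st @i3  | no-port MEM/MEM
3. ld @i4  | no-port MEM/MEM
4. ld @i5  | RAW r0
5. xor/add @i6,i7  | pair

ISSUED = 5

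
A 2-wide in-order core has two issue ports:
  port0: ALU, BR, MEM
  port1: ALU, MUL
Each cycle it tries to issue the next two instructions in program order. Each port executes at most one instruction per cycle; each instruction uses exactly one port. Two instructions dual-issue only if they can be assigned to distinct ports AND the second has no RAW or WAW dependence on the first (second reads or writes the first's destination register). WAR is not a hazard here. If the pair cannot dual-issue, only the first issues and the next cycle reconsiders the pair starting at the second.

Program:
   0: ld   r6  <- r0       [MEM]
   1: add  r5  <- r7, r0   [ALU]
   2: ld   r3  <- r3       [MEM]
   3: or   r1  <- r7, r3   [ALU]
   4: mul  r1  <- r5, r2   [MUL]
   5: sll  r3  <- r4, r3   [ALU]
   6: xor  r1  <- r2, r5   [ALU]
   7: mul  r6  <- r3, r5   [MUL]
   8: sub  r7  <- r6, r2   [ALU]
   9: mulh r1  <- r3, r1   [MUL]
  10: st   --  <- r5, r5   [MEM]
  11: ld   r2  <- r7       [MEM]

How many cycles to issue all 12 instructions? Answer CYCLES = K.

#0 head=0: ld.MEM+add.ALU i0+i1 pair
#1 head=2: ld.MEM i2 RAW r3
#2 head=3: or.ALU i3 WAW r1
#3 head=4: mul.MUL+sll.ALU i4+i5 pair
#4 head=6: xor.ALU+mul.MUL i6+i7 pair
#5 head=8: sub.ALU+mulh.MUL i8+i9 pair
#6 head=10: st.MEM i10 no-port MEM/MEM
#7 head=11: ld.MEM i11 tail

CYCLES = 8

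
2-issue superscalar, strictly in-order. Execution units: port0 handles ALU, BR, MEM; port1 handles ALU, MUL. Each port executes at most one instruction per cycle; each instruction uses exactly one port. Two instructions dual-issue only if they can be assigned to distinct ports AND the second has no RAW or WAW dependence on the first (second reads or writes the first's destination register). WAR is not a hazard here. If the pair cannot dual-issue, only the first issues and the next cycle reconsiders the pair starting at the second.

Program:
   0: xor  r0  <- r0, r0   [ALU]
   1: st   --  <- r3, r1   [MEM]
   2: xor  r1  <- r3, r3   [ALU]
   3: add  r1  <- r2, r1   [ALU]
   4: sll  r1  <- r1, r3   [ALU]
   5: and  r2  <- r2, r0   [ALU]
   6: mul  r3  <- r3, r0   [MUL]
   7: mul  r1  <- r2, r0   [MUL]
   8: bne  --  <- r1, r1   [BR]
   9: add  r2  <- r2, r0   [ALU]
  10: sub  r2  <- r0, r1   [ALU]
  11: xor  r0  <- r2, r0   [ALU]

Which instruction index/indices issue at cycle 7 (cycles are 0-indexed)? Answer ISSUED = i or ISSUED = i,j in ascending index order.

ISSUED = 10

[0] i0+i1  xor+st  -- pair
[1] i2  xor  -- RAW+WAW r1
[2] i3  add  -- RAW+WAW r1
[3] i4+i5  sll+and  -- pair
[4] i6  mul  -- no-port MUL/MUL
[5] i7  mul  -- RAW r1
[6] i8+i9  bne+add  -- pair
[7] i10  sub  -- RAW r2
[8] i11  xor  -- tail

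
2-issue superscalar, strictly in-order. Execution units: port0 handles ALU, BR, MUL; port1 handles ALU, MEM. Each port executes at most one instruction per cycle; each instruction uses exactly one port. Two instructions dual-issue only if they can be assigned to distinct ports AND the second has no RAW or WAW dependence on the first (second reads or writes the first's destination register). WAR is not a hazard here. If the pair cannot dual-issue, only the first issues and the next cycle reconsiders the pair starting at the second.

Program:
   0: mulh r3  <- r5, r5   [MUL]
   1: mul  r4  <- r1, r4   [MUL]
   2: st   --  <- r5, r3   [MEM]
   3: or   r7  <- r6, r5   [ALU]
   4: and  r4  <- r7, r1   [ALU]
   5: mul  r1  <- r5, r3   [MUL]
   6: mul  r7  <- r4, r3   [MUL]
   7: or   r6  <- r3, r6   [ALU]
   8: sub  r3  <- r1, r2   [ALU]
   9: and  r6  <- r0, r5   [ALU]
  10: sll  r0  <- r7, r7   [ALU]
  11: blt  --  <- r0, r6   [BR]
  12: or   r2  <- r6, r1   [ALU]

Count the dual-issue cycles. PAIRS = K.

PAIRS = 5

c0: i0 mulh  no-port MUL/MUL
c1: i1+i2 mul st  2-wide
c2: i3 or  RAW r7
c3: i4+i5 and mul  2-wide
c4: i6+i7 mul or  2-wide
c5: i8+i9 sub and  2-wide
c6: i10 sll  RAW r0
c7: i11+i12 blt or  2-wide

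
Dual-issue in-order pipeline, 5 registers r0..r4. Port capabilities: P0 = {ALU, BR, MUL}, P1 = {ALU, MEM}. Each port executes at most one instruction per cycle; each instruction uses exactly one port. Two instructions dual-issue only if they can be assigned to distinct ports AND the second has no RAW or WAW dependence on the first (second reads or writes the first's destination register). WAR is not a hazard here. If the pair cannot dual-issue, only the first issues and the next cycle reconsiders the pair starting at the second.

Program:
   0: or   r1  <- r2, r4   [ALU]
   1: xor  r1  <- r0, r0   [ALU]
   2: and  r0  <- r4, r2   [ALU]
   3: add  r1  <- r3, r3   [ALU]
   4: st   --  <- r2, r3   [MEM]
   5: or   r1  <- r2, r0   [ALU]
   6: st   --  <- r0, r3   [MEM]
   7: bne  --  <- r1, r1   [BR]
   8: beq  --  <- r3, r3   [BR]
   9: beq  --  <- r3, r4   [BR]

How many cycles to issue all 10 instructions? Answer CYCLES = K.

t=0 i0:or.ALU ; WAW r1
t=1 i1,i2:xor.ALU/and.ALU ; dual
t=2 i3,i4:add.ALU/st.MEM ; dual
t=3 i5,i6:or.ALU/st.MEM ; dual
t=4 i7:bne.BR ; no-port BR/BR
t=5 i8:beq.BR ; no-port BR/BR
t=6 i9:beq.BR ; tail

CYCLES = 7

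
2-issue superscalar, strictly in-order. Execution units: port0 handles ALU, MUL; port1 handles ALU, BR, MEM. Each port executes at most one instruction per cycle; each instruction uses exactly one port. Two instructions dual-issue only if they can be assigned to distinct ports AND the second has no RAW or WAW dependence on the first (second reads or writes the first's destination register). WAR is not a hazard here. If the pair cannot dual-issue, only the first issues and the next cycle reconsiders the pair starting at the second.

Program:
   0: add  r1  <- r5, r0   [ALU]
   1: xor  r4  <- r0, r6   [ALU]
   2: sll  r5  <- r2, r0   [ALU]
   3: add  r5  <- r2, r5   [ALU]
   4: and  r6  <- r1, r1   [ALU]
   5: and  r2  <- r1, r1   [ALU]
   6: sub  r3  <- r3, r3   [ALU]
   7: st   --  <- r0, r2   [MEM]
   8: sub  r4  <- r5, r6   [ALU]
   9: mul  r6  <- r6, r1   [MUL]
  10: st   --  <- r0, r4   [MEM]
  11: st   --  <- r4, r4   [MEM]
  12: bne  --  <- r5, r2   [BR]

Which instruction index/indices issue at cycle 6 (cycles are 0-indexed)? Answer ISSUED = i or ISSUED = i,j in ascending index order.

[0] i0/i1  add.ALU xor.ALU  -- 2-wide
[1] i2  sll.ALU  -- RAW+WAW r5
[2] i3/i4  add.ALU and.ALU  -- 2-wide
[3] i5/i6  and.ALU sub.ALU  -- 2-wide
[4] i7/i8  st.MEM sub.ALU  -- 2-wide
[5] i9/i10  mul.MUL st.MEM  -- 2-wide
[6] i11  st.MEM  -- no-port MEM/BR
[7] i12  bne.BR  -- tail

ISSUED = 11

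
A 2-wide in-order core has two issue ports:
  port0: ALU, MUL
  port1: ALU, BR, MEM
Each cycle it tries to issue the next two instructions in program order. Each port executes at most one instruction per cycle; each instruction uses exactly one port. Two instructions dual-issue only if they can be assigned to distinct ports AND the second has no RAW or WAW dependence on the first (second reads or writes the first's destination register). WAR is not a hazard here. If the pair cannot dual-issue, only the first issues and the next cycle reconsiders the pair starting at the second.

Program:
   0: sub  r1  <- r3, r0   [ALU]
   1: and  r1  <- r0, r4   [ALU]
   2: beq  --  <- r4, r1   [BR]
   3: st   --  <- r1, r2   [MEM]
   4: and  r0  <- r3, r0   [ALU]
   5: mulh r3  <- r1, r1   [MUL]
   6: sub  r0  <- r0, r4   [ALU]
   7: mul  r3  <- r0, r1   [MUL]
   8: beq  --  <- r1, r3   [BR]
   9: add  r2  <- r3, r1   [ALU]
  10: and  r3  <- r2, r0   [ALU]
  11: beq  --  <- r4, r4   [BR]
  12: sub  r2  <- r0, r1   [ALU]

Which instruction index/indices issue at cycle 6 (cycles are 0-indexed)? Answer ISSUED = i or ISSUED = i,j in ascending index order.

ISSUED = 8,9

0. sub @i0  | WAW r1
1. and @i1  | RAW r1
2. beq @i2  | no-port BR/MEM
3. st/and @i3+i4  | 2-wide
4. mulh/sub @i5+i6  | 2-wide
5. mul @i7  | RAW r3
6. beq/add @i8+i9  | 2-wide
7. and/beq @i10+i11  | 2-wide
8. sub @i12  | tail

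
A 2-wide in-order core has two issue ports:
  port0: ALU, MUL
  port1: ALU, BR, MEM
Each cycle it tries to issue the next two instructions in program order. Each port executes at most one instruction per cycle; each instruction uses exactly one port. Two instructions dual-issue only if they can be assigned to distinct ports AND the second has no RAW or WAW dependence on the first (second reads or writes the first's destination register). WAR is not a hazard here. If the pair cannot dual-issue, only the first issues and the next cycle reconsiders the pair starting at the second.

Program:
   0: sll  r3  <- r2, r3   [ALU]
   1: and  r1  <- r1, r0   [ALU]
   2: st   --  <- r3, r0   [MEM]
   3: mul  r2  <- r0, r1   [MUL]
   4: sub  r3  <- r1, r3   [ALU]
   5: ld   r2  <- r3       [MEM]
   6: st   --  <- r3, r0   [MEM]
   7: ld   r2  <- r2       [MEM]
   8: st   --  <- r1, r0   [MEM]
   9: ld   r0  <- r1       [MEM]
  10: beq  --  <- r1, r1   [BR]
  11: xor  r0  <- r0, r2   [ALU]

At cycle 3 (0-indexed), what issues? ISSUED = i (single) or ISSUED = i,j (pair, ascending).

#0 head=0: sll+and i0/i1 pair
#1 head=2: st+mul i2/i3 pair
#2 head=4: sub i4 RAW r3
#3 head=5: ld i5 no-port MEM/MEM
#4 head=6: st i6 no-port MEM/MEM
#5 head=7: ld i7 no-port MEM/MEM
#6 head=8: st i8 no-port MEM/MEM
#7 head=9: ld i9 no-port MEM/BR
#8 head=10: beq+xor i10/i11 pair

ISSUED = 5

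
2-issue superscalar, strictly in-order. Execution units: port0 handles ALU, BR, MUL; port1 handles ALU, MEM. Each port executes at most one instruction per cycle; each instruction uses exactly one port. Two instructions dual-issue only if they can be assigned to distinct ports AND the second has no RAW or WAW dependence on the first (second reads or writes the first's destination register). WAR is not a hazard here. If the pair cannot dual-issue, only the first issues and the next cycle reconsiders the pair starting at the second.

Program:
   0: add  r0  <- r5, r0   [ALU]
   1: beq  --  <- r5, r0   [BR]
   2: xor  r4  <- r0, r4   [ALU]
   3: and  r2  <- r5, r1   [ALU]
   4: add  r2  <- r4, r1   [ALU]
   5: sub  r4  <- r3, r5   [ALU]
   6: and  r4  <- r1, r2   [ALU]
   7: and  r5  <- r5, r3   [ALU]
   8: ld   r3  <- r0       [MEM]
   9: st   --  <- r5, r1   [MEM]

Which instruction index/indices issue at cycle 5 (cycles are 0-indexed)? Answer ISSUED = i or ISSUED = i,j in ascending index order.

ISSUED = 8

#0 head=0: add i0 RAW r0
#1 head=1: beq;xor i1/i2 2-wide
#2 head=3: and i3 WAW r2
#3 head=4: add;sub i4/i5 2-wide
#4 head=6: and;and i6/i7 2-wide
#5 head=8: ld i8 no-port MEM/MEM
#6 head=9: st i9 tail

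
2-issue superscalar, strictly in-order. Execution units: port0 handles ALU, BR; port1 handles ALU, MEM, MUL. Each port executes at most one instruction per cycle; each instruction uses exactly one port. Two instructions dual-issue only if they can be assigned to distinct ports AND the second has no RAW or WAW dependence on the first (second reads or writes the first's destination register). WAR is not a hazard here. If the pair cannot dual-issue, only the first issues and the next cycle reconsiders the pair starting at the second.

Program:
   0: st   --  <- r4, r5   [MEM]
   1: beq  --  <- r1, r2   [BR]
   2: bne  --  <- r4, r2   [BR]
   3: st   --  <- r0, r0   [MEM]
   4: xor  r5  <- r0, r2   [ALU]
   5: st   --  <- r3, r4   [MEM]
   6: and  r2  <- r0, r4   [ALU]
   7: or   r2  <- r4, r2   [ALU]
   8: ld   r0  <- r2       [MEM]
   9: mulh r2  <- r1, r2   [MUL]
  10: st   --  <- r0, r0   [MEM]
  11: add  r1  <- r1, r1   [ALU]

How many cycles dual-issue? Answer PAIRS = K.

0. st.MEM/beq.BR @i0&i1  | dual
1. bne.BR/st.MEM @i2&i3  | dual
2. xor.ALU/st.MEM @i4&i5  | dual
3. and.ALU @i6  | RAW+WAW r2
4. or.ALU @i7  | RAW r2
5. ld.MEM @i8  | no-port MEM/MUL
6. mulh.MUL @i9  | no-port MUL/MEM
7. st.MEM/add.ALU @i10&i11  | dual

PAIRS = 4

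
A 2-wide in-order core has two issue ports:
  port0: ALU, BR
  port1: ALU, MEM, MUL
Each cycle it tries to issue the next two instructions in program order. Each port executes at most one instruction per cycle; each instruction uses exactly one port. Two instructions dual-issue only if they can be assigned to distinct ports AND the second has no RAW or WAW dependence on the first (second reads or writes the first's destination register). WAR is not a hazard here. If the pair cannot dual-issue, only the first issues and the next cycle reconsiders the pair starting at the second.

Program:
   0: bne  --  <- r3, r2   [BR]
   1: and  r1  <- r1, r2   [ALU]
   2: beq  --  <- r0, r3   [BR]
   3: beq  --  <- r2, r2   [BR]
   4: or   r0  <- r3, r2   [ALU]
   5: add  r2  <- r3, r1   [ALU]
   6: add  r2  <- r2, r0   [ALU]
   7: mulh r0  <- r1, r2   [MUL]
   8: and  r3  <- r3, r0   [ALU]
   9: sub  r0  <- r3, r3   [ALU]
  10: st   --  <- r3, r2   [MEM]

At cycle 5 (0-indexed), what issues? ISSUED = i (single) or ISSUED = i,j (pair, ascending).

  cy0 -> i0,i1 (bne and) dual
  cy1 -> i2 (beq) no-port BR/BR
  cy2 -> i3,i4 (beq or) dual
  cy3 -> i5 (add) RAW+WAW r2
  cy4 -> i6 (add) RAW r2
  cy5 -> i7 (mulh) RAW r0
  cy6 -> i8 (and) RAW r3
  cy7 -> i9,i10 (sub st) dual

ISSUED = 7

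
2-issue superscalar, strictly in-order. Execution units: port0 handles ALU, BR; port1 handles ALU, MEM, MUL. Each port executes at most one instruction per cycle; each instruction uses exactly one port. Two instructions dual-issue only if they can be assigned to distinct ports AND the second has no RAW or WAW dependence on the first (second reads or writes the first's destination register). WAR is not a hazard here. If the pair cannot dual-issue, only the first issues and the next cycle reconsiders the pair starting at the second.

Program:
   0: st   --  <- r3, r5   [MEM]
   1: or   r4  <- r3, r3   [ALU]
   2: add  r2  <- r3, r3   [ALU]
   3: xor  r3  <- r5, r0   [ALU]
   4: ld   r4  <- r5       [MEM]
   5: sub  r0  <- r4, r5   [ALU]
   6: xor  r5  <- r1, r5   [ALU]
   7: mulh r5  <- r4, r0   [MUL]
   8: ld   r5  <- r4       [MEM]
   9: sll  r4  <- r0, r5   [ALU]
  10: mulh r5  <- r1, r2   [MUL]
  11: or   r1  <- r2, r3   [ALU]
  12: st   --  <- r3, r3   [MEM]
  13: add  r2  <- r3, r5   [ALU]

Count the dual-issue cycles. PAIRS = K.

PAIRS = 5

c0: i0&i1 st.MEM or.ALU  dual
c1: i2&i3 add.ALU xor.ALU  dual
c2: i4 ld.MEM  RAW r4
c3: i5&i6 sub.ALU xor.ALU  dual
c4: i7 mulh.MUL  no-port MUL/MEM
c5: i8 ld.MEM  RAW r5
c6: i9&i10 sll.ALU mulh.MUL  dual
c7: i11&i12 or.ALU st.MEM  dual
c8: i13 add.ALU  tail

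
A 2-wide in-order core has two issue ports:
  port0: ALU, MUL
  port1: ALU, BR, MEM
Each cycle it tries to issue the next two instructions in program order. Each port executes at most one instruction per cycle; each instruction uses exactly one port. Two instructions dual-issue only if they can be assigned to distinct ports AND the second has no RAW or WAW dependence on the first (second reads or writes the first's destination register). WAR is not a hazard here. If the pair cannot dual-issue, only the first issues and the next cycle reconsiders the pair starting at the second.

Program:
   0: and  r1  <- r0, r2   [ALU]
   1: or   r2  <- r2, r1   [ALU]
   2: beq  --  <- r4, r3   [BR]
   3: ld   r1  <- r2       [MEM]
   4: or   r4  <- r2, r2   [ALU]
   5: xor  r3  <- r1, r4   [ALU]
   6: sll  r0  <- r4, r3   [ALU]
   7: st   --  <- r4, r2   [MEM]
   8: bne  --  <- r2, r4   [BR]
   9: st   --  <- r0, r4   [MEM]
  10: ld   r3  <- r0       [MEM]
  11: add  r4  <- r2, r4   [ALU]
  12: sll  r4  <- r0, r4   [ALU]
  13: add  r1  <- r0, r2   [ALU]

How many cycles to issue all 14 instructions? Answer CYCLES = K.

#0 head=0: and i0 RAW r1
#1 head=1: or/beq i1,i2 dual
#2 head=3: ld/or i3,i4 dual
#3 head=5: xor i5 RAW r3
#4 head=6: sll/st i6,i7 dual
#5 head=8: bne i8 no-port BR/MEM
#6 head=9: st i9 no-port MEM/MEM
#7 head=10: ld/add i10,i11 dual
#8 head=12: sll/add i12,i13 dual

CYCLES = 9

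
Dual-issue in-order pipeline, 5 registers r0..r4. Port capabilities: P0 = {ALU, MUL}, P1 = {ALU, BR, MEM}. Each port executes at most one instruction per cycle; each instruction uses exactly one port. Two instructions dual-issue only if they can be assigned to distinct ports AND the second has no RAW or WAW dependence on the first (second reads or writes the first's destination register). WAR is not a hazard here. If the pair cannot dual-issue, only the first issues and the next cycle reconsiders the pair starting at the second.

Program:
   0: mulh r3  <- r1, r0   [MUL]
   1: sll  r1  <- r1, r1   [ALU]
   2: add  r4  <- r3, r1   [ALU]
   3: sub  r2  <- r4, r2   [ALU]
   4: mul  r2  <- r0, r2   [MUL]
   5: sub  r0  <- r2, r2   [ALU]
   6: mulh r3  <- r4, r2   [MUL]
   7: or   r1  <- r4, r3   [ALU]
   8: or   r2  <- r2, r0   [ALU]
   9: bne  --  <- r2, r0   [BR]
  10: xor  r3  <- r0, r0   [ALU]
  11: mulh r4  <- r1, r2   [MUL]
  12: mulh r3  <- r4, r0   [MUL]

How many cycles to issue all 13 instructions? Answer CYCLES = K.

CYCLES = 9

  cy0 -> i0,i1 (mulh.MUL/sll.ALU) dual
  cy1 -> i2 (add.ALU) RAW r4
  cy2 -> i3 (sub.ALU) RAW+WAW r2
  cy3 -> i4 (mul.MUL) RAW r2
  cy4 -> i5,i6 (sub.ALU/mulh.MUL) dual
  cy5 -> i7,i8 (or.ALU/or.ALU) dual
  cy6 -> i9,i10 (bne.BR/xor.ALU) dual
  cy7 -> i11 (mulh.MUL) no-port MUL/MUL
  cy8 -> i12 (mulh.MUL) tail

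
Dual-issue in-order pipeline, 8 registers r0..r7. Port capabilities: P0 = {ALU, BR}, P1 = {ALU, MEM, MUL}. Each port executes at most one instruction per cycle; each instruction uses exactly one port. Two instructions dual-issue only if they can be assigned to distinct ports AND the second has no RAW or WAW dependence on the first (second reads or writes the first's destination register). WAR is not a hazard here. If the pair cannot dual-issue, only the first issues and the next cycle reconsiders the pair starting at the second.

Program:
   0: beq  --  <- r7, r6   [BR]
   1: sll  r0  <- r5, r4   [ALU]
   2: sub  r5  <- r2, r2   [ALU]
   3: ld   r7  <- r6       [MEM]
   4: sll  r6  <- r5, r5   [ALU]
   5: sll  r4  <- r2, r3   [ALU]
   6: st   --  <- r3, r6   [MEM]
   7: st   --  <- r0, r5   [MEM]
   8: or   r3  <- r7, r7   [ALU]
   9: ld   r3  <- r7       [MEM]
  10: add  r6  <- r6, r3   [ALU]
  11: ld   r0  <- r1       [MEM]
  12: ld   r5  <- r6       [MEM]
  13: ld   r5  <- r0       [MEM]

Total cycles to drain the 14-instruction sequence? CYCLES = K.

c0: i0/i1 beq sll  pair
c1: i2/i3 sub ld  pair
c2: i4/i5 sll sll  pair
c3: i6 st  no-port MEM/MEM
c4: i7/i8 st or  pair
c5: i9 ld  RAW r3
c6: i10/i11 add ld  pair
c7: i12 ld  no-port MEM/MEM
c8: i13 ld  tail

CYCLES = 9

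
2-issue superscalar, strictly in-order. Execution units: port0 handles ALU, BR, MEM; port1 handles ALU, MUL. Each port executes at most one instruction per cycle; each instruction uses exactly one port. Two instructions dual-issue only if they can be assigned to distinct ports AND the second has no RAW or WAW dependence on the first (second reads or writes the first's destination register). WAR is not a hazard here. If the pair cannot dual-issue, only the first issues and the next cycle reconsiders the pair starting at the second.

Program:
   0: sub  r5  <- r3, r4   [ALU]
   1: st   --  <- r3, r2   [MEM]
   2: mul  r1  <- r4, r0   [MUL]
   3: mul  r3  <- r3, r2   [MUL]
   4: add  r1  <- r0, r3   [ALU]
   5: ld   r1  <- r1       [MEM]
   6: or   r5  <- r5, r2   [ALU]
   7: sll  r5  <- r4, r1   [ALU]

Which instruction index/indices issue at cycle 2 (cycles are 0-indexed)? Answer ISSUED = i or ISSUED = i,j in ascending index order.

0. sub/st @i0+i1  | pair
1. mul @i2  | no-port MUL/MUL
2. mul @i3  | RAW r3
3. add @i4  | RAW+WAW r1
4. ld/or @i5+i6  | pair
5. sll @i7  | tail

ISSUED = 3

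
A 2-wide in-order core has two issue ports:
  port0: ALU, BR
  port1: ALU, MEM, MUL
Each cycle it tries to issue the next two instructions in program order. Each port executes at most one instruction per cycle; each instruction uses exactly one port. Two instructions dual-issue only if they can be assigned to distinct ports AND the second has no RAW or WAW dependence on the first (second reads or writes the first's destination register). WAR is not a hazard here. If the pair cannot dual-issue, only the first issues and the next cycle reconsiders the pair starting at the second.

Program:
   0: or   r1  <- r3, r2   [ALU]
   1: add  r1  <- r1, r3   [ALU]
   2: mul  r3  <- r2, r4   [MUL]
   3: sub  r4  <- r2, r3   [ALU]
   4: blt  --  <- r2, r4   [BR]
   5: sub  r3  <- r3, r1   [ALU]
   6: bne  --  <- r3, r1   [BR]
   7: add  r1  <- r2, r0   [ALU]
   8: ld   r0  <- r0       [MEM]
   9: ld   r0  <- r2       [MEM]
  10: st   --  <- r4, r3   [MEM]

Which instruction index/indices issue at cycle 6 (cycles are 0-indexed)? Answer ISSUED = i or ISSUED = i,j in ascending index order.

[0] i0  or.ALU  -- RAW+WAW r1
[1] i1,i2  add.ALU;mul.MUL  -- dual
[2] i3  sub.ALU  -- RAW r4
[3] i4,i5  blt.BR;sub.ALU  -- dual
[4] i6,i7  bne.BR;add.ALU  -- dual
[5] i8  ld.MEM  -- no-port MEM/MEM
[6] i9  ld.MEM  -- no-port MEM/MEM
[7] i10  st.MEM  -- tail

ISSUED = 9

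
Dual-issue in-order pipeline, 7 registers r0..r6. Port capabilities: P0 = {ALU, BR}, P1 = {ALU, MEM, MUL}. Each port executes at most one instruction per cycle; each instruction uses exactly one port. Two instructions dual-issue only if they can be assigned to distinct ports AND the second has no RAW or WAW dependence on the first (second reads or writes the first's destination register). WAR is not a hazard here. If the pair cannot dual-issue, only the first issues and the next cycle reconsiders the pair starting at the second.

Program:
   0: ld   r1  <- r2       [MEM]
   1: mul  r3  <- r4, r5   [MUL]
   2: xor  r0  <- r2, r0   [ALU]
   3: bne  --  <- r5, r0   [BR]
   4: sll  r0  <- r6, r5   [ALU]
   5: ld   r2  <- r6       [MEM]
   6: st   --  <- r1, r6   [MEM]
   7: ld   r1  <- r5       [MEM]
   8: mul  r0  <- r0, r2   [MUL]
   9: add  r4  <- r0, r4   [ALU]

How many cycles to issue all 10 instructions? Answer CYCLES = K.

CYCLES = 8

c0: i0 ld  no-port MEM/MUL
c1: i1,i2 mul xor  pair
c2: i3,i4 bne sll  pair
c3: i5 ld  no-port MEM/MEM
c4: i6 st  no-port MEM/MEM
c5: i7 ld  no-port MEM/MUL
c6: i8 mul  RAW r0
c7: i9 add  tail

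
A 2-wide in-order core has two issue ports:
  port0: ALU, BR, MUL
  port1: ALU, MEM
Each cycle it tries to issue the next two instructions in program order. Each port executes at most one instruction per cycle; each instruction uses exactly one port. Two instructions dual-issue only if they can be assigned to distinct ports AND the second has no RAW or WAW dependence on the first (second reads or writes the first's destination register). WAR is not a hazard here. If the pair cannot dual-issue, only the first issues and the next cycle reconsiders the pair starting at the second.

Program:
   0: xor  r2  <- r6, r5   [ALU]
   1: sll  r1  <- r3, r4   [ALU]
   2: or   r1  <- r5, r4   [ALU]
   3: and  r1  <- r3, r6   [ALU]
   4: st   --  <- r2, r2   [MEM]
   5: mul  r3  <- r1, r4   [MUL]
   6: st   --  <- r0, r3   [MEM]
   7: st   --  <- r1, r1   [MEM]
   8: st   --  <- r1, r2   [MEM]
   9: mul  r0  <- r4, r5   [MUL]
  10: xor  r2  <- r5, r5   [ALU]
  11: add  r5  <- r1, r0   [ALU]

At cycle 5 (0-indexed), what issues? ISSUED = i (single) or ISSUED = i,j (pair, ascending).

0. xor;sll @i0+i1  | dual
1. or @i2  | WAW r1
2. and;st @i3+i4  | dual
3. mul @i5  | RAW r3
4. st @i6  | no-port MEM/MEM
5. st @i7  | no-port MEM/MEM
6. st;mul @i8+i9  | dual
7. xor;add @i10+i11  | dual

ISSUED = 7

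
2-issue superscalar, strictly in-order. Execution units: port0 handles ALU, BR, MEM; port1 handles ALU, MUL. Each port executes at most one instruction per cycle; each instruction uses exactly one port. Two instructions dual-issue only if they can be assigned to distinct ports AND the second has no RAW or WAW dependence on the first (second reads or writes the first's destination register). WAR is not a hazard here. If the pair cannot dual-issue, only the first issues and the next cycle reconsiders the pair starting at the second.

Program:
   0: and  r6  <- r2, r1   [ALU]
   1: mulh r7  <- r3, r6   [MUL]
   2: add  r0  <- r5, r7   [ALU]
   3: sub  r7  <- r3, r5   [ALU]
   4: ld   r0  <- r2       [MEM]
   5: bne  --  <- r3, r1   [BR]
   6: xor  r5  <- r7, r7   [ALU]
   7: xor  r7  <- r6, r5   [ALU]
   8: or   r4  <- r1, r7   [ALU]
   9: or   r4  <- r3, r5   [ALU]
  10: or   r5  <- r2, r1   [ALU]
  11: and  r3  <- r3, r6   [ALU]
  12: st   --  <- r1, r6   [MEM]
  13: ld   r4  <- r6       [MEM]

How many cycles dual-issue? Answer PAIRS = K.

PAIRS = 4

#0 head=0: and i0 RAW r6
#1 head=1: mulh i1 RAW r7
#2 head=2: add sub i2+i3 2-wide
#3 head=4: ld i4 no-port MEM/BR
#4 head=5: bne xor i5+i6 2-wide
#5 head=7: xor i7 RAW r7
#6 head=8: or i8 WAW r4
#7 head=9: or or i9+i10 2-wide
#8 head=11: and st i11+i12 2-wide
#9 head=13: ld i13 tail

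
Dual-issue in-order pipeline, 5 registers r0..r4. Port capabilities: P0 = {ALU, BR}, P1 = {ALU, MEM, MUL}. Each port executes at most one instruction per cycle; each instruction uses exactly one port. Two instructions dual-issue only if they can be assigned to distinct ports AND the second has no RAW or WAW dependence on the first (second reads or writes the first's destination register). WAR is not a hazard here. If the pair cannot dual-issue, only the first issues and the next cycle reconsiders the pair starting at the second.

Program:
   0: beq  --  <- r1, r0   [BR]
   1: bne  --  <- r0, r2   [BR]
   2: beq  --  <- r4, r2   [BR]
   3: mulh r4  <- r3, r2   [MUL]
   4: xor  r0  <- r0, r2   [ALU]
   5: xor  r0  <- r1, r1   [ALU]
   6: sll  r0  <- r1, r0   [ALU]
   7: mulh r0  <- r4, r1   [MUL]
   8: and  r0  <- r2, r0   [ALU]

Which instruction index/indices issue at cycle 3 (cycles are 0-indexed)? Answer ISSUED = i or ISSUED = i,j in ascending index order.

t=0 i0:beq ; no-port BR/BR
t=1 i1:bne ; no-port BR/BR
t=2 i2&i3:beq mulh ; 2-wide
t=3 i4:xor ; WAW r0
t=4 i5:xor ; RAW+WAW r0
t=5 i6:sll ; WAW r0
t=6 i7:mulh ; RAW+WAW r0
t=7 i8:and ; tail

ISSUED = 4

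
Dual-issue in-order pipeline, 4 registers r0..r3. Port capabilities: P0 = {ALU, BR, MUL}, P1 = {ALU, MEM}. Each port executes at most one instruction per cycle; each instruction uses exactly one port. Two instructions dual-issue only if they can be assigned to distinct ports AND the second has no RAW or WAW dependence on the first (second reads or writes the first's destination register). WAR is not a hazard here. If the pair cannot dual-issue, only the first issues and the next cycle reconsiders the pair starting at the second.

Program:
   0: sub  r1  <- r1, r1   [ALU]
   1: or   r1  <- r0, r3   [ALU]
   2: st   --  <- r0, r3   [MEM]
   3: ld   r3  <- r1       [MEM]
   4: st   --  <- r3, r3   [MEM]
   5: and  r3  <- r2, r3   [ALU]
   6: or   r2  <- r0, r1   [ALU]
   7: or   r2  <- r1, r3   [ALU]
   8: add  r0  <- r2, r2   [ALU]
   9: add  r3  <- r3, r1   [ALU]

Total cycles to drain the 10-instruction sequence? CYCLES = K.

CYCLES = 7

0. sub @i0  | WAW r1
1. or/st @i1/i2  | pair
2. ld @i3  | no-port MEM/MEM
3. st/and @i4/i5  | pair
4. or @i6  | WAW r2
5. or @i7  | RAW r2
6. add/add @i8/i9  | pair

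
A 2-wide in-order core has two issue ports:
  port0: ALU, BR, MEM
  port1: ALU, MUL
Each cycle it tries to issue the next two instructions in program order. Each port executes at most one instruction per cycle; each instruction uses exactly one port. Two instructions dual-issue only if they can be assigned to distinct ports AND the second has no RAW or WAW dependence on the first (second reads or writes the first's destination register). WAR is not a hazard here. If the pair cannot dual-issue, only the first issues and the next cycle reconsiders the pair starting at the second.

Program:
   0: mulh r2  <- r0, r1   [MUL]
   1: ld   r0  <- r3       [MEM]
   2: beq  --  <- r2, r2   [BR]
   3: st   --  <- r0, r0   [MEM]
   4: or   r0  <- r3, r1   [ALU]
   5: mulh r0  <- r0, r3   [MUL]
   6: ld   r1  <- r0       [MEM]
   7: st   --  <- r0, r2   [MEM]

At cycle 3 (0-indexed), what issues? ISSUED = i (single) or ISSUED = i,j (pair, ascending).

ISSUED = 5

#0 head=0: mulh.MUL+ld.MEM i0&i1 pair
#1 head=2: beq.BR i2 no-port BR/MEM
#2 head=3: st.MEM+or.ALU i3&i4 pair
#3 head=5: mulh.MUL i5 RAW r0
#4 head=6: ld.MEM i6 no-port MEM/MEM
#5 head=7: st.MEM i7 tail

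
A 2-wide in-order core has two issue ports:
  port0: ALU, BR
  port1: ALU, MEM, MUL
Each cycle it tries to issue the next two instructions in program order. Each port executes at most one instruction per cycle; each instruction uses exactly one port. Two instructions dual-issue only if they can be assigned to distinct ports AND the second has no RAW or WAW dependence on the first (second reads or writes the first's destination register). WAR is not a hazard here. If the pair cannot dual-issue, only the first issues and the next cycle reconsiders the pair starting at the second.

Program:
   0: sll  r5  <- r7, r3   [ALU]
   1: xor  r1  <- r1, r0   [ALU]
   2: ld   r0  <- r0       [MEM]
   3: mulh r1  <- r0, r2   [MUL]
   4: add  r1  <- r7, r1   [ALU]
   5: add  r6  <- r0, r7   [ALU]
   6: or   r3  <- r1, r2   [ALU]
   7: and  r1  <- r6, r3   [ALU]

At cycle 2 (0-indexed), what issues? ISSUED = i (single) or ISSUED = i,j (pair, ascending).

t=0 i0&i1:sll.ALU+xor.ALU ; 2-wide
t=1 i2:ld.MEM ; no-port MEM/MUL
t=2 i3:mulh.MUL ; RAW+WAW r1
t=3 i4&i5:add.ALU+add.ALU ; 2-wide
t=4 i6:or.ALU ; RAW r3
t=5 i7:and.ALU ; tail

ISSUED = 3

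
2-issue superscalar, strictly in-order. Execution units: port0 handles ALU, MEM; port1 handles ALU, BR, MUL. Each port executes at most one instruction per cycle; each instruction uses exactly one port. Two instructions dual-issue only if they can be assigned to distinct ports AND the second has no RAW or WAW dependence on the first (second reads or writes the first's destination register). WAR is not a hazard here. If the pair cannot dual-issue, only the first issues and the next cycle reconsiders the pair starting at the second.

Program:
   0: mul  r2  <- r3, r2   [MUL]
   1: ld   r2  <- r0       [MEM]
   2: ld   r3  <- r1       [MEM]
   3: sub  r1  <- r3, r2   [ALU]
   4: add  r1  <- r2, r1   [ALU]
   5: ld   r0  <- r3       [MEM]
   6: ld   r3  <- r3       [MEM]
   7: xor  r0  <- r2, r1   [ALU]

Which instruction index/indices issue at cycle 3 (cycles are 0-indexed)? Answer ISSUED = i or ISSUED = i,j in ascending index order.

ISSUED = 3

0. mul.MUL @i0  | WAW r2
1. ld.MEM @i1  | no-port MEM/MEM
2. ld.MEM @i2  | RAW r3
3. sub.ALU @i3  | RAW+WAW r1
4. add.ALU;ld.MEM @i4+i5  | 2-wide
5. ld.MEM;xor.ALU @i6+i7  | 2-wide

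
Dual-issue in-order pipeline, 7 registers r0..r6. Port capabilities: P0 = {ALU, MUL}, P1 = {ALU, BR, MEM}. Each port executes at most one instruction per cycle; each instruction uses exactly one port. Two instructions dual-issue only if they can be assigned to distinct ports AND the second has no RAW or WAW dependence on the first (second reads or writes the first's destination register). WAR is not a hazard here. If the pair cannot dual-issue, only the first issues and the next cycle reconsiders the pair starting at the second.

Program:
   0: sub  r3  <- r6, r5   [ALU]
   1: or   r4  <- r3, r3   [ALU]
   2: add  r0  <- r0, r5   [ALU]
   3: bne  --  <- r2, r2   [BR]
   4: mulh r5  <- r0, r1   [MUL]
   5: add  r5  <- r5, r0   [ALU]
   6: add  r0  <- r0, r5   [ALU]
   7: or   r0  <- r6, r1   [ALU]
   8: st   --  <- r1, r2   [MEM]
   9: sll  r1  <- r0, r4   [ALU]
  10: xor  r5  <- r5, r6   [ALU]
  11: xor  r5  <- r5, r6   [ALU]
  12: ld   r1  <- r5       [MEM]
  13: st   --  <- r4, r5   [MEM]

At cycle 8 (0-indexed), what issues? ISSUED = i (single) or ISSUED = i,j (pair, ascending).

[0] i0  sub.ALU  -- RAW r3
[1] i1/i2  or.ALU/add.ALU  -- 2-wide
[2] i3/i4  bne.BR/mulh.MUL  -- 2-wide
[3] i5  add.ALU  -- RAW r5
[4] i6  add.ALU  -- WAW r0
[5] i7/i8  or.ALU/st.MEM  -- 2-wide
[6] i9/i10  sll.ALU/xor.ALU  -- 2-wide
[7] i11  xor.ALU  -- RAW r5
[8] i12  ld.MEM  -- no-port MEM/MEM
[9] i13  st.MEM  -- tail

ISSUED = 12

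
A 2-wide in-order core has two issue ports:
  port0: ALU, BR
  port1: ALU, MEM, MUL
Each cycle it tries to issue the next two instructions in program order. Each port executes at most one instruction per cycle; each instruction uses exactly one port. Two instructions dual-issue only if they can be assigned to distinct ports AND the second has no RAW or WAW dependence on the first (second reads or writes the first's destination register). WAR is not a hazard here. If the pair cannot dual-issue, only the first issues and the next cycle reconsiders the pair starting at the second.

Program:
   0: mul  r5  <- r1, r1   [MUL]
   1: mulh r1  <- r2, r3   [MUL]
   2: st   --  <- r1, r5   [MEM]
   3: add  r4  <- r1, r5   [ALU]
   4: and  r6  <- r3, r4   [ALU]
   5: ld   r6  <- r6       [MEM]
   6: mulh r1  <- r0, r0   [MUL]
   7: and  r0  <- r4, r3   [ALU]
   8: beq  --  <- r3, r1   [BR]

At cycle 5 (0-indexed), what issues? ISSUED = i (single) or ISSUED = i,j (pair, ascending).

ISSUED = 6,7

0. mul.MUL @i0  | no-port MUL/MUL
1. mulh.MUL @i1  | no-port MUL/MEM
2. st.MEM;add.ALU @i2/i3  | dual
3. and.ALU @i4  | RAW+WAW r6
4. ld.MEM @i5  | no-port MEM/MUL
5. mulh.MUL;and.ALU @i6/i7  | dual
6. beq.BR @i8  | tail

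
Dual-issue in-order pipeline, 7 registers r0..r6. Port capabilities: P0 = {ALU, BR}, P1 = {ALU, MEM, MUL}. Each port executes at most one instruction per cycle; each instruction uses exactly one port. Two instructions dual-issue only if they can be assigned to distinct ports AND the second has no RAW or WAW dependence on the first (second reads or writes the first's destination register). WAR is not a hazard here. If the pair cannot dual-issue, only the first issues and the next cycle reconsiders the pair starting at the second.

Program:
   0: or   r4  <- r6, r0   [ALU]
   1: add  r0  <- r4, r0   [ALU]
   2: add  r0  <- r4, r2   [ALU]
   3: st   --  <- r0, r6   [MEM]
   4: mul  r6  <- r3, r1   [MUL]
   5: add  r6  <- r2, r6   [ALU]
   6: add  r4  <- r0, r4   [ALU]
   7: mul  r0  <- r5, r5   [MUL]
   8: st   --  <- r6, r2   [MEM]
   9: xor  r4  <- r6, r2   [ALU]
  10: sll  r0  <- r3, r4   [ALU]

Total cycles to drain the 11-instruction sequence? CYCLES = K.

c0: i0 or  RAW r4
c1: i1 add  WAW r0
c2: i2 add  RAW r0
c3: i3 st  no-port MEM/MUL
c4: i4 mul  RAW+WAW r6
c5: i5/i6 add add  dual
c6: i7 mul  no-port MUL/MEM
c7: i8/i9 st xor  dual
c8: i10 sll  tail

CYCLES = 9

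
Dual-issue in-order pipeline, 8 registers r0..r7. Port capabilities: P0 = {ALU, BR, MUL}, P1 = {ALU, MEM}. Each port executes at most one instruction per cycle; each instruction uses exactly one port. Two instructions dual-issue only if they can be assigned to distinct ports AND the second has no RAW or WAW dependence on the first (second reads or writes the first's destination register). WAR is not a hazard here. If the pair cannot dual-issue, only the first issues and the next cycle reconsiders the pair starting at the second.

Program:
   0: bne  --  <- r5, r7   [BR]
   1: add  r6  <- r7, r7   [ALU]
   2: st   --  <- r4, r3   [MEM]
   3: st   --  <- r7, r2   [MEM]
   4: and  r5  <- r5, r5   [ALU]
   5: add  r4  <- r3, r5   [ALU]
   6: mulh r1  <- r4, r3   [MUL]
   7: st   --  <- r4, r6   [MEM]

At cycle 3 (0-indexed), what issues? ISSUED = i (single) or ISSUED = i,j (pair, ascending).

[0] i0,i1  bne/add  -- 2-wide
[1] i2  st  -- no-port MEM/MEM
[2] i3,i4  st/and  -- 2-wide
[3] i5  add  -- RAW r4
[4] i6,i7  mulh/st  -- 2-wide

ISSUED = 5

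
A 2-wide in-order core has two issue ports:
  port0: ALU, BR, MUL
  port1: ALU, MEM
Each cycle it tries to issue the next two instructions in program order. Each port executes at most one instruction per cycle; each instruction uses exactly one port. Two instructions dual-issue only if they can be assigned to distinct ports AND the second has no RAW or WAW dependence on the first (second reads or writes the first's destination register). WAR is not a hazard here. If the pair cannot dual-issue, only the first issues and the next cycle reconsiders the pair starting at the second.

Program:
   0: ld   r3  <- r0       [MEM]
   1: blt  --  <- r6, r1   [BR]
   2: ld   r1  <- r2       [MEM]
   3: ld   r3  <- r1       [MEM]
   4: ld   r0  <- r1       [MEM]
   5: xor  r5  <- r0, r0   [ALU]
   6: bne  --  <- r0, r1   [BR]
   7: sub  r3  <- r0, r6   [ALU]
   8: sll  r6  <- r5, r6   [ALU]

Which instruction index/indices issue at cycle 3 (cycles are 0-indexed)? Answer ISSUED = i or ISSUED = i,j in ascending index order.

0. ld/blt @i0+i1  | dual
1. ld @i2  | no-port MEM/MEM
2. ld @i3  | no-port MEM/MEM
3. ld @i4  | RAW r0
4. xor/bne @i5+i6  | dual
5. sub/sll @i7+i8  | dual

ISSUED = 4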